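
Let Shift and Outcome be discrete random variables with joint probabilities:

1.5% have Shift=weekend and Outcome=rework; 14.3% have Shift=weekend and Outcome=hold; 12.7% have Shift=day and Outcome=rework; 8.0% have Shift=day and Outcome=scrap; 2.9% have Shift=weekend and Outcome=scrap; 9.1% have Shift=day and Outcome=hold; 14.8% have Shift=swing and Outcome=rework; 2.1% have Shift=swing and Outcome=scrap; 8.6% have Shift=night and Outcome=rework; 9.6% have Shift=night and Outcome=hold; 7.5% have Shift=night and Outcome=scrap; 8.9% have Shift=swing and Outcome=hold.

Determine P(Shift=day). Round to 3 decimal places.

P(Shift=day) = 0.127 + 0.080 + 0.091 = 0.298.

0.298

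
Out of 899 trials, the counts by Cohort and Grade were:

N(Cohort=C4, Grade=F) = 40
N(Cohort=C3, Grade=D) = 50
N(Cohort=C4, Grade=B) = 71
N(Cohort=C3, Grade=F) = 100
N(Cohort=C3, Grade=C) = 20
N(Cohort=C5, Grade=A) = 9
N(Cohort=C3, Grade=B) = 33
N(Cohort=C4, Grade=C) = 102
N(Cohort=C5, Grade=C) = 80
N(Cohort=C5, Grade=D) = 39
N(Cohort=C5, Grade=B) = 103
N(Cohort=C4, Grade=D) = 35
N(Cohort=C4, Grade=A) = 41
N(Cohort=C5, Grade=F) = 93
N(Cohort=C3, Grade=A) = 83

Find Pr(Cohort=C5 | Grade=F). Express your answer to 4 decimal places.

Total with Grade=F: 100 + 40 + 93 = 233.
P(Cohort=C5 | Grade=F) = 93/233 = 0.3991.

0.3991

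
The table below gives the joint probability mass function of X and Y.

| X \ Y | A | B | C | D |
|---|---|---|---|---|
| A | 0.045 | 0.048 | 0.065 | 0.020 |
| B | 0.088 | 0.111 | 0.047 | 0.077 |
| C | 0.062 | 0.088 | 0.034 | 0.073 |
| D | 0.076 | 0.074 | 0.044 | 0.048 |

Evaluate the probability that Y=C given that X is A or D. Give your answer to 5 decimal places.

P(X=A) = 0.045 + 0.048 + 0.065 + 0.020 = 0.178.
P(X=D) = 0.076 + 0.074 + 0.044 + 0.048 = 0.242.
P(X ∈ {A, D}) = 0.178 + 0.242 = 0.420; P(Y=C, X ∈ {A, D}) = 0.065 + 0.044 = 0.109.
P(Y=C | X ∈ {A, D}) = 0.109/0.420 = 0.25952.

0.25952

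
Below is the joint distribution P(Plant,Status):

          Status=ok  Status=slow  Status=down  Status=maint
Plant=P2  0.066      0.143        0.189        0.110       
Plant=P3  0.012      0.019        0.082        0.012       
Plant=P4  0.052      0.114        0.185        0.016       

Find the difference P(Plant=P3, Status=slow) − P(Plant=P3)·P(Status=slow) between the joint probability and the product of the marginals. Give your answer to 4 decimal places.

-0.0155

P(Plant=P3) = 0.012 + 0.019 + 0.082 + 0.012 = 0.125.
P(Status=slow) = 0.143 + 0.019 + 0.114 = 0.276.
P(Plant=P3, Status=slow) − P(Plant=P3)P(Status=slow) = 0.019 − 0.125×0.276 = -0.0155.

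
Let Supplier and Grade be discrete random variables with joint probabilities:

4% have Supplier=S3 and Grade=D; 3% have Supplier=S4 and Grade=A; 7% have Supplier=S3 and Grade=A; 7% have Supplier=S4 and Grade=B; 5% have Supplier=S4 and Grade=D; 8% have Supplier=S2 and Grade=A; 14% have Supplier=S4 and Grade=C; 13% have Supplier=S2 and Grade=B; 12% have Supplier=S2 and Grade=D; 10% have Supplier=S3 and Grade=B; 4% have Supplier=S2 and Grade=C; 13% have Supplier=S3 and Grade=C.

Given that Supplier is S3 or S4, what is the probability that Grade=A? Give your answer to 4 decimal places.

0.1587

P(Supplier=S3) = 0.07 + 0.10 + 0.13 + 0.04 = 0.34.
P(Supplier=S4) = 0.03 + 0.07 + 0.14 + 0.05 = 0.29.
P(Supplier ∈ {S3, S4}) = 0.34 + 0.29 = 0.63; P(Grade=A, Supplier ∈ {S3, S4}) = 0.07 + 0.03 = 0.10.
P(Grade=A | Supplier ∈ {S3, S4}) = 0.10/0.63 = 0.1587.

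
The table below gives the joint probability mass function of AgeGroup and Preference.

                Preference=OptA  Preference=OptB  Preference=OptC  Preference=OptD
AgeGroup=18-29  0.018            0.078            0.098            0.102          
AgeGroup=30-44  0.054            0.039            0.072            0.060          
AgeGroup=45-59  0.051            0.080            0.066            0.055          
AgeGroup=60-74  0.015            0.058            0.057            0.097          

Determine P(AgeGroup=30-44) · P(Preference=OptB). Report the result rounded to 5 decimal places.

P(AgeGroup=30-44) = 0.054 + 0.039 + 0.072 + 0.060 = 0.225.
P(Preference=OptB) = 0.078 + 0.039 + 0.080 + 0.058 = 0.255.
Product: 0.225 × 0.255 = 0.05738.

0.05738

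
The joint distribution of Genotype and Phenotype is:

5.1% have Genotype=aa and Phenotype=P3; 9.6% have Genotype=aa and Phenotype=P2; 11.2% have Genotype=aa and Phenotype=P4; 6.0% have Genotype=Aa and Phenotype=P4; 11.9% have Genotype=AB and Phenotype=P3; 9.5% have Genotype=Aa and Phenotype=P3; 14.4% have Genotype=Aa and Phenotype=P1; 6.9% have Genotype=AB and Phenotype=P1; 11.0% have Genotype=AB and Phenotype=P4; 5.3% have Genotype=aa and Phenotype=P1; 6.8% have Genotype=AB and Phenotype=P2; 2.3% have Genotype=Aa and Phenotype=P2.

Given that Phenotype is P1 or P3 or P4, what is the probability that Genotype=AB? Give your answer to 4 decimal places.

0.3665

P(Phenotype=P1) = 0.144 + 0.053 + 0.069 = 0.266.
P(Phenotype=P3) = 0.095 + 0.051 + 0.119 = 0.265.
P(Phenotype=P4) = 0.060 + 0.112 + 0.110 = 0.282.
P(Phenotype ∈ {P1, P3, P4}) = 0.266 + 0.265 + 0.282 = 0.813; P(Genotype=AB, Phenotype ∈ {P1, P3, P4}) = 0.069 + 0.119 + 0.110 = 0.298.
P(Genotype=AB | Phenotype ∈ {P1, P3, P4}) = 0.298/0.813 = 0.3665.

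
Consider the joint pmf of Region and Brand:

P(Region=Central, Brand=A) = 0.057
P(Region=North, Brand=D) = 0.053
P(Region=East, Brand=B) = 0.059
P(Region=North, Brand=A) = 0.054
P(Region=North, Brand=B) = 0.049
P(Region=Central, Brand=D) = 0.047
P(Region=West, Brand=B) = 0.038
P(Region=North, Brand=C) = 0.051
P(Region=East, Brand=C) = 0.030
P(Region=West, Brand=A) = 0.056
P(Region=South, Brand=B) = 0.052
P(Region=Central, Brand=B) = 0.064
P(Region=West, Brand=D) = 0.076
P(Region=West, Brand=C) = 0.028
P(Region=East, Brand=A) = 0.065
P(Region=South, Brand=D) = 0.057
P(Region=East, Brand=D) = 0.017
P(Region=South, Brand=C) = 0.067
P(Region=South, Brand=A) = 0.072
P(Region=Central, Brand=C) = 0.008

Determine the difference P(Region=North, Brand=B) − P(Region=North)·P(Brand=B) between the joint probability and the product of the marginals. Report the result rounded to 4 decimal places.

P(Region=North) = 0.054 + 0.049 + 0.051 + 0.053 = 0.207.
P(Brand=B) = 0.049 + 0.052 + 0.059 + 0.038 + 0.064 = 0.262.
P(Region=North, Brand=B) − P(Region=North)P(Brand=B) = 0.049 − 0.207×0.262 = -0.0052.

-0.0052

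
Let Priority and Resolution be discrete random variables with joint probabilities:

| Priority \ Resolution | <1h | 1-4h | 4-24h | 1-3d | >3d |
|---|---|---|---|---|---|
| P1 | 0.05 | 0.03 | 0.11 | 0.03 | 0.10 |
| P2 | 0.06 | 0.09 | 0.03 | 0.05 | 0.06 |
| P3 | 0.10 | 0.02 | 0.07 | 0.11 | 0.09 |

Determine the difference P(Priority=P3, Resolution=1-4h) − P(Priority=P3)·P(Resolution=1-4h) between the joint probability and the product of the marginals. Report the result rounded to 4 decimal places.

P(Priority=P3) = 0.10 + 0.02 + 0.07 + 0.11 + 0.09 = 0.39.
P(Resolution=1-4h) = 0.03 + 0.09 + 0.02 = 0.14.
P(Priority=P3, Resolution=1-4h) − P(Priority=P3)P(Resolution=1-4h) = 0.02 − 0.39×0.14 = -0.0346.

-0.0346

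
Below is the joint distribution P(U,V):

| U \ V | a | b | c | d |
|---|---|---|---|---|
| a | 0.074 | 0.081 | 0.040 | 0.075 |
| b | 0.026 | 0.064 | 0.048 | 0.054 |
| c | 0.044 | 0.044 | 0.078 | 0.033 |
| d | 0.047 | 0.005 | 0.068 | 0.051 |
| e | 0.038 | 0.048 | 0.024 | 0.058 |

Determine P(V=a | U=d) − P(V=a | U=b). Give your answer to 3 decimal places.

P(U=d) = 0.047 + 0.005 + 0.068 + 0.051 = 0.171; P(V=a | U=d) = 0.047/0.171 = 0.2749.
P(U=b) = 0.026 + 0.064 + 0.048 + 0.054 = 0.192; P(V=a | U=b) = 0.026/0.192 = 0.1354.
Difference = 0.139.

0.139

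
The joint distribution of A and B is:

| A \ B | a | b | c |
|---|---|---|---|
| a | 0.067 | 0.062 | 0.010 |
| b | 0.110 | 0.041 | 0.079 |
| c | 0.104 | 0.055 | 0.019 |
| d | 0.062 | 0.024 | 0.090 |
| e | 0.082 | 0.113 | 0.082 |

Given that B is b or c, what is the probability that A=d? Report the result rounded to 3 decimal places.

0.198

P(B=b) = 0.062 + 0.041 + 0.055 + 0.024 + 0.113 = 0.295.
P(B=c) = 0.010 + 0.079 + 0.019 + 0.090 + 0.082 = 0.280.
P(B ∈ {b, c}) = 0.295 + 0.280 = 0.575; P(A=d, B ∈ {b, c}) = 0.024 + 0.090 = 0.114.
P(A=d | B ∈ {b, c}) = 0.114/0.575 = 0.198.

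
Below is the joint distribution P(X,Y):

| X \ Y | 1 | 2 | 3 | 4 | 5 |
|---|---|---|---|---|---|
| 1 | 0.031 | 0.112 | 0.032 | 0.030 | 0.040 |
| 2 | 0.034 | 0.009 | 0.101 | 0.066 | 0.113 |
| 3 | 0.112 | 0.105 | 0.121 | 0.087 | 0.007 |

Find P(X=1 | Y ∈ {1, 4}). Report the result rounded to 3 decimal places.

0.169

P(Y=1) = 0.031 + 0.034 + 0.112 = 0.177.
P(Y=4) = 0.030 + 0.066 + 0.087 = 0.183.
P(Y ∈ {1, 4}) = 0.177 + 0.183 = 0.360; P(X=1, Y ∈ {1, 4}) = 0.031 + 0.030 = 0.061.
P(X=1 | Y ∈ {1, 4}) = 0.061/0.360 = 0.169.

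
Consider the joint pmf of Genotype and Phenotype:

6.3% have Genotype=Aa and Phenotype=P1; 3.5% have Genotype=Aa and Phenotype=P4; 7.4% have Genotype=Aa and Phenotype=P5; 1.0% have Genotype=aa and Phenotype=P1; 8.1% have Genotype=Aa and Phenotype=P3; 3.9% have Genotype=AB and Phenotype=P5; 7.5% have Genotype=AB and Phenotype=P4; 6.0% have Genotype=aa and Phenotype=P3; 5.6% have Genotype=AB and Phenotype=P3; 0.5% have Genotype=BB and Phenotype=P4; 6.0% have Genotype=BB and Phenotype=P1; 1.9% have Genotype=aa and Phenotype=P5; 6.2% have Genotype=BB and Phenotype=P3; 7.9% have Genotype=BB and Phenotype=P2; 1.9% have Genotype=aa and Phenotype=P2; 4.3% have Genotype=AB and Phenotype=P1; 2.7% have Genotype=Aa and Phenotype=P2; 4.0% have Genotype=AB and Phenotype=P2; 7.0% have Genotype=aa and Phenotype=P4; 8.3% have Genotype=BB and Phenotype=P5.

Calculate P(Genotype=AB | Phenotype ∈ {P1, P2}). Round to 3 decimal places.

0.243

P(Phenotype=P1) = 0.063 + 0.010 + 0.043 + 0.060 = 0.176.
P(Phenotype=P2) = 0.027 + 0.019 + 0.040 + 0.079 = 0.165.
P(Phenotype ∈ {P1, P2}) = 0.176 + 0.165 = 0.341; P(Genotype=AB, Phenotype ∈ {P1, P2}) = 0.043 + 0.040 = 0.083.
P(Genotype=AB | Phenotype ∈ {P1, P2}) = 0.083/0.341 = 0.243.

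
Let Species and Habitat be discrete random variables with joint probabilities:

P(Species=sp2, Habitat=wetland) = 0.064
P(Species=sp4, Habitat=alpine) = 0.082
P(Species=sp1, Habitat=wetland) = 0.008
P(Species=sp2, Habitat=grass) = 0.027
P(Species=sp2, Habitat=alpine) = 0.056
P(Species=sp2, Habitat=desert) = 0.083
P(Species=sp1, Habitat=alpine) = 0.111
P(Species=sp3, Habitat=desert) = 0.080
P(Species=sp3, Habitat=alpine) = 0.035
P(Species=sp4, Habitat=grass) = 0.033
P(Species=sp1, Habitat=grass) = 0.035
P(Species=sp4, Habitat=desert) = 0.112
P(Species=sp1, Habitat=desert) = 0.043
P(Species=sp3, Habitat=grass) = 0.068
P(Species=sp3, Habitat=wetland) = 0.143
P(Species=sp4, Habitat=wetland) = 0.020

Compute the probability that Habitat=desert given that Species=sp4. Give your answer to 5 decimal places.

0.45344

P(Species=sp4) = 0.033 + 0.020 + 0.112 + 0.082 = 0.247.
P(Habitat=desert | Species=sp4) = 0.112/0.247 = 0.45344.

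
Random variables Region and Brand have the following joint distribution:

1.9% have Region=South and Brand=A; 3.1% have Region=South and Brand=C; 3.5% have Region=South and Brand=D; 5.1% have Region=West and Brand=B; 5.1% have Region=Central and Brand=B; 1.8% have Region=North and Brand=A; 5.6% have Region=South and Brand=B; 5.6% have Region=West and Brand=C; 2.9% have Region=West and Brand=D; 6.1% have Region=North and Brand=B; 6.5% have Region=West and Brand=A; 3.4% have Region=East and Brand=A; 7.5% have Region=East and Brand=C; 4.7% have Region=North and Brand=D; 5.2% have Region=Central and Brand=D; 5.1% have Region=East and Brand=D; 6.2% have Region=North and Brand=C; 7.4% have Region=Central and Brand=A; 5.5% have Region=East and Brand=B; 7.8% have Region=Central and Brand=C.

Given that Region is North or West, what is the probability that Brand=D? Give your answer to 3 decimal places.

0.195

P(Region=North) = 0.018 + 0.061 + 0.062 + 0.047 = 0.188.
P(Region=West) = 0.065 + 0.051 + 0.056 + 0.029 = 0.201.
P(Region ∈ {North, West}) = 0.188 + 0.201 = 0.389; P(Brand=D, Region ∈ {North, West}) = 0.047 + 0.029 = 0.076.
P(Brand=D | Region ∈ {North, West}) = 0.076/0.389 = 0.195.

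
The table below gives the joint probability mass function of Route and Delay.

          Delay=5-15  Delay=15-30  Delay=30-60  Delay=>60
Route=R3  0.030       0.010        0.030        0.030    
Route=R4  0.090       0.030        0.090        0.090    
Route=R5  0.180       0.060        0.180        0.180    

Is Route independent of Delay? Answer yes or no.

Every cell satisfies P(Route,Delay) = P(Route)·P(Delay). For instance P(Route=R5) = 0.600, P(Delay=30-60) = 0.300, and 0.600×0.300 = 0.180 matches the joint entry. So Route and Delay are independent.

yes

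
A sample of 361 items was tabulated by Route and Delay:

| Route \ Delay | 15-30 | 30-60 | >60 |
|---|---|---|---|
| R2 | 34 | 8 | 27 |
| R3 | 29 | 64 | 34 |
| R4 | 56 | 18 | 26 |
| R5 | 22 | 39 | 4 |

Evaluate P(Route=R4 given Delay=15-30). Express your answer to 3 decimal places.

Total with Delay=15-30: 34 + 29 + 56 + 22 = 141.
P(Route=R4 | Delay=15-30) = 56/141 = 0.397.

0.397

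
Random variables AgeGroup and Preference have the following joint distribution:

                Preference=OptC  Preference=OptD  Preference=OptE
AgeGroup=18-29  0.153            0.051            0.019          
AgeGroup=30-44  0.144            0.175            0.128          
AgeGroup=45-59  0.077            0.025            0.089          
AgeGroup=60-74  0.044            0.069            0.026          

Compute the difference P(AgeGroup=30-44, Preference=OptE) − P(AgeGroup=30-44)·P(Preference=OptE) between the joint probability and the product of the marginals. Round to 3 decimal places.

P(AgeGroup=30-44) = 0.144 + 0.175 + 0.128 = 0.447.
P(Preference=OptE) = 0.019 + 0.128 + 0.089 + 0.026 = 0.262.
P(AgeGroup=30-44, Preference=OptE) − P(AgeGroup=30-44)P(Preference=OptE) = 0.128 − 0.447×0.262 = 0.011.

0.011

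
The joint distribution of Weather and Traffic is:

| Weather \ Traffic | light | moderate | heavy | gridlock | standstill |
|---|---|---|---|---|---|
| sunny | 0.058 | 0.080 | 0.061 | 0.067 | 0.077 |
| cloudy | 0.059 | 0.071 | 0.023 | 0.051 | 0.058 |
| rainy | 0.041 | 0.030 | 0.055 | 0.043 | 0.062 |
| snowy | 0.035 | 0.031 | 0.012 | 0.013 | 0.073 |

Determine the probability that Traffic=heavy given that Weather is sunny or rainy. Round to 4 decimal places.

0.2021

P(Weather=sunny) = 0.058 + 0.080 + 0.061 + 0.067 + 0.077 = 0.343.
P(Weather=rainy) = 0.041 + 0.030 + 0.055 + 0.043 + 0.062 = 0.231.
P(Weather ∈ {sunny, rainy}) = 0.343 + 0.231 = 0.574; P(Traffic=heavy, Weather ∈ {sunny, rainy}) = 0.061 + 0.055 = 0.116.
P(Traffic=heavy | Weather ∈ {sunny, rainy}) = 0.116/0.574 = 0.2021.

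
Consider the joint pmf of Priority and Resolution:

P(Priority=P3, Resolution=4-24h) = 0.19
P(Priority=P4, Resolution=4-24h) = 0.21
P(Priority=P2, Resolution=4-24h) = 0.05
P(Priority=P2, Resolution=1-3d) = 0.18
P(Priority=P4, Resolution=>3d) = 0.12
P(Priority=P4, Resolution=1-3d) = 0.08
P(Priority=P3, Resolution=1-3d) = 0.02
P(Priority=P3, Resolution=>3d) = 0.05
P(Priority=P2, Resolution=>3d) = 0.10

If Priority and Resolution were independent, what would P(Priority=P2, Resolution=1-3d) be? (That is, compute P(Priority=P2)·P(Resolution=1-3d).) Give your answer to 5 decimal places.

P(Priority=P2) = 0.05 + 0.18 + 0.10 = 0.33.
P(Resolution=1-3d) = 0.18 + 0.02 + 0.08 = 0.28.
Product: 0.33 × 0.28 = 0.09240.

0.09240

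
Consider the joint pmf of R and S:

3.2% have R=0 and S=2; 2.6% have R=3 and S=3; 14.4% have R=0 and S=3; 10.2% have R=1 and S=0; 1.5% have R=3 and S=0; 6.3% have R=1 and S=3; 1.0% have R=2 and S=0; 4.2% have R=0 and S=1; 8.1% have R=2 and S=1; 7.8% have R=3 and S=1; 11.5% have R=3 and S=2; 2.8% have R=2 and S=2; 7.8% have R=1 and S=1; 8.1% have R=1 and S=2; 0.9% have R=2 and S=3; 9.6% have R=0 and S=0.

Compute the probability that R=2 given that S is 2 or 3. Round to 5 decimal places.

0.07430

P(S=2) = 0.032 + 0.081 + 0.028 + 0.115 = 0.256.
P(S=3) = 0.144 + 0.063 + 0.009 + 0.026 = 0.242.
P(S ∈ {2, 3}) = 0.256 + 0.242 = 0.498; P(R=2, S ∈ {2, 3}) = 0.028 + 0.009 = 0.037.
P(R=2 | S ∈ {2, 3}) = 0.037/0.498 = 0.07430.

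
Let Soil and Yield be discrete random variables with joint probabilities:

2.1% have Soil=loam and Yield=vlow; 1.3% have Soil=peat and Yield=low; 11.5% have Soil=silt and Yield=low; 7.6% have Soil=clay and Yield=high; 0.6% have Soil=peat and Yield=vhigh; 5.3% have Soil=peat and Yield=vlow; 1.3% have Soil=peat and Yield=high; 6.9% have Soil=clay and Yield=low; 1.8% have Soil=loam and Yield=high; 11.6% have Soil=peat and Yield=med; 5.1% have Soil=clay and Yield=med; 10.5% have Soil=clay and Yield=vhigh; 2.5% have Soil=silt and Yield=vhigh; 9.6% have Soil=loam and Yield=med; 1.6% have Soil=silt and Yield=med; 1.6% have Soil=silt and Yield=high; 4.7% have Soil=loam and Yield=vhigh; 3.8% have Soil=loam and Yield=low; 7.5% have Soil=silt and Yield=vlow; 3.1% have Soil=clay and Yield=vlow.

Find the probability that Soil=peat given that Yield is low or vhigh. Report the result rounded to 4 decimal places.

0.0455

P(Yield=low) = 0.038 + 0.069 + 0.115 + 0.013 = 0.235.
P(Yield=vhigh) = 0.047 + 0.105 + 0.025 + 0.006 = 0.183.
P(Yield ∈ {low, vhigh}) = 0.235 + 0.183 = 0.418; P(Soil=peat, Yield ∈ {low, vhigh}) = 0.013 + 0.006 = 0.019.
P(Soil=peat | Yield ∈ {low, vhigh}) = 0.019/0.418 = 0.0455.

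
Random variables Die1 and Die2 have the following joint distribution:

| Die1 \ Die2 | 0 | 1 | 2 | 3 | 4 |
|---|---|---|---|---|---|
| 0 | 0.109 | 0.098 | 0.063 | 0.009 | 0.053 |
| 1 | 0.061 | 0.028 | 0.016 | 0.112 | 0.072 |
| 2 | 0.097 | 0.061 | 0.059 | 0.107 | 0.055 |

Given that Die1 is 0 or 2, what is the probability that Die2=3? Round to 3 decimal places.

P(Die1=0) = 0.109 + 0.098 + 0.063 + 0.009 + 0.053 = 0.332.
P(Die1=2) = 0.097 + 0.061 + 0.059 + 0.107 + 0.055 = 0.379.
P(Die1 ∈ {0, 2}) = 0.332 + 0.379 = 0.711; P(Die2=3, Die1 ∈ {0, 2}) = 0.009 + 0.107 = 0.116.
P(Die2=3 | Die1 ∈ {0, 2}) = 0.116/0.711 = 0.163.

0.163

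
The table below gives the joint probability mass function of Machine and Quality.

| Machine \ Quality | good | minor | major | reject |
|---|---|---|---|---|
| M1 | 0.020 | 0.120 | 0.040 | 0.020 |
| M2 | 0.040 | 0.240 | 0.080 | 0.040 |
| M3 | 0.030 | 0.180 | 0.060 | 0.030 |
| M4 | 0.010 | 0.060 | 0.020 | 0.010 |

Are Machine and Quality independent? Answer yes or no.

Every cell satisfies P(Machine,Quality) = P(Machine)·P(Quality). For instance P(Machine=M1) = 0.200, P(Quality=minor) = 0.600, and 0.200×0.600 = 0.120 matches the joint entry. So Machine and Quality are independent.

yes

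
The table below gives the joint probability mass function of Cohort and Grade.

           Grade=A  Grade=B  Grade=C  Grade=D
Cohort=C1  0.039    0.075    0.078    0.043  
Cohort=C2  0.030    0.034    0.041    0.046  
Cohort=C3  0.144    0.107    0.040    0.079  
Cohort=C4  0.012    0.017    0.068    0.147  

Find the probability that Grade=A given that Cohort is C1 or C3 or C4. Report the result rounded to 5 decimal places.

P(Cohort=C1) = 0.039 + 0.075 + 0.078 + 0.043 = 0.235.
P(Cohort=C3) = 0.144 + 0.107 + 0.040 + 0.079 = 0.370.
P(Cohort=C4) = 0.012 + 0.017 + 0.068 + 0.147 = 0.244.
P(Cohort ∈ {C1, C3, C4}) = 0.235 + 0.370 + 0.244 = 0.849; P(Grade=A, Cohort ∈ {C1, C3, C4}) = 0.039 + 0.144 + 0.012 = 0.195.
P(Grade=A | Cohort ∈ {C1, C3, C4}) = 0.195/0.849 = 0.22968.

0.22968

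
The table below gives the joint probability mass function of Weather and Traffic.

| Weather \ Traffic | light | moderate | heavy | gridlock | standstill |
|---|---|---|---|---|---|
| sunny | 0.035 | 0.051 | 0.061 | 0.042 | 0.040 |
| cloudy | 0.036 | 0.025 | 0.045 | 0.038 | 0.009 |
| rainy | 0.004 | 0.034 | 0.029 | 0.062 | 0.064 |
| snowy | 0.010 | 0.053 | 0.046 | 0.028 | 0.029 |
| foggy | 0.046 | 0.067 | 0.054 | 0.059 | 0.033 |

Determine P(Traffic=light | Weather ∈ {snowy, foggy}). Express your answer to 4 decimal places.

P(Weather=snowy) = 0.010 + 0.053 + 0.046 + 0.028 + 0.029 = 0.166.
P(Weather=foggy) = 0.046 + 0.067 + 0.054 + 0.059 + 0.033 = 0.259.
P(Weather ∈ {snowy, foggy}) = 0.166 + 0.259 = 0.425; P(Traffic=light, Weather ∈ {snowy, foggy}) = 0.010 + 0.046 = 0.056.
P(Traffic=light | Weather ∈ {snowy, foggy}) = 0.056/0.425 = 0.1318.

0.1318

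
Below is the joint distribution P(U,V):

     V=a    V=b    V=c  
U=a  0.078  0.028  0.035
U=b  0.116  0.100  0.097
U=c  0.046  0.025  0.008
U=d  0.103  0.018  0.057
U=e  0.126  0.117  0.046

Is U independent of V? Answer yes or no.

P(U=e) = 0.289 and P(V=b) = 0.288, so their product is 0.08323, but P(U=e, V=b) = 0.117. Since these differ, U and V are not independent.

no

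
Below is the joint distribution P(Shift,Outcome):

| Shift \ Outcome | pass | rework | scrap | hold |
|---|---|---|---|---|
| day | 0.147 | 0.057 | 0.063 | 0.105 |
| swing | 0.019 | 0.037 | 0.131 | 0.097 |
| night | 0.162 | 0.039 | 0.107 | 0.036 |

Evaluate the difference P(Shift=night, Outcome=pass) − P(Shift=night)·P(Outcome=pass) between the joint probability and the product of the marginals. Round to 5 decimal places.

0.04917

P(Shift=night) = 0.162 + 0.039 + 0.107 + 0.036 = 0.344.
P(Outcome=pass) = 0.147 + 0.019 + 0.162 = 0.328.
P(Shift=night, Outcome=pass) − P(Shift=night)P(Outcome=pass) = 0.162 − 0.344×0.328 = 0.04917.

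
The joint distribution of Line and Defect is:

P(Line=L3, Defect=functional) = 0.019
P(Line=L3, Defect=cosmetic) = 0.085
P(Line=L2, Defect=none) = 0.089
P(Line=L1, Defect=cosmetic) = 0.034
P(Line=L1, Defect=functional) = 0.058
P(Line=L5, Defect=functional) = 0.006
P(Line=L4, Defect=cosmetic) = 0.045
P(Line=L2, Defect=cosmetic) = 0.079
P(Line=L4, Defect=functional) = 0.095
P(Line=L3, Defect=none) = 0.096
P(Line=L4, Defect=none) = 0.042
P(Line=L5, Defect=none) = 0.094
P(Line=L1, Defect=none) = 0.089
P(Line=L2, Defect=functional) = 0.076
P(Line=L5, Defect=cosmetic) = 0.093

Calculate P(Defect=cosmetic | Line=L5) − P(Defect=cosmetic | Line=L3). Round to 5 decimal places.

P(Line=L5) = 0.094 + 0.093 + 0.006 = 0.193; P(Defect=cosmetic | Line=L5) = 0.093/0.193 = 0.481865.
P(Line=L3) = 0.096 + 0.085 + 0.019 = 0.200; P(Defect=cosmetic | Line=L3) = 0.085/0.200 = 0.425000.
Difference = 0.05687.

0.05687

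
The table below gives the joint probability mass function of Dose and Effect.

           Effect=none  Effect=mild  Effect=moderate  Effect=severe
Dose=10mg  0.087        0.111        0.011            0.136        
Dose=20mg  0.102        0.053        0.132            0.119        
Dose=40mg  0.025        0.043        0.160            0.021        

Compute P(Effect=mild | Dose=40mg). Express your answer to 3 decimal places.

P(Dose=40mg) = 0.025 + 0.043 + 0.160 + 0.021 = 0.249.
P(Effect=mild | Dose=40mg) = 0.043/0.249 = 0.173.

0.173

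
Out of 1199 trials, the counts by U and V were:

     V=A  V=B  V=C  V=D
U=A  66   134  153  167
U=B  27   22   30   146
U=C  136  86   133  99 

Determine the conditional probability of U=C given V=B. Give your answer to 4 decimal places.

Total with V=B: 134 + 22 + 86 = 242.
P(U=C | V=B) = 86/242 = 0.3554.

0.3554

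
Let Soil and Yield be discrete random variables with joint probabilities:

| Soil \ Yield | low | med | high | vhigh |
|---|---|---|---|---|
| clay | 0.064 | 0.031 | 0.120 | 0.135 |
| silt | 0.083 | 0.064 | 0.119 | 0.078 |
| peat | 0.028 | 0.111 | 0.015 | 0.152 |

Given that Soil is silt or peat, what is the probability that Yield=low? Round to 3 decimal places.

P(Soil=silt) = 0.083 + 0.064 + 0.119 + 0.078 = 0.344.
P(Soil=peat) = 0.028 + 0.111 + 0.015 + 0.152 = 0.306.
P(Soil ∈ {silt, peat}) = 0.344 + 0.306 = 0.650; P(Yield=low, Soil ∈ {silt, peat}) = 0.083 + 0.028 = 0.111.
P(Yield=low | Soil ∈ {silt, peat}) = 0.111/0.650 = 0.171.

0.171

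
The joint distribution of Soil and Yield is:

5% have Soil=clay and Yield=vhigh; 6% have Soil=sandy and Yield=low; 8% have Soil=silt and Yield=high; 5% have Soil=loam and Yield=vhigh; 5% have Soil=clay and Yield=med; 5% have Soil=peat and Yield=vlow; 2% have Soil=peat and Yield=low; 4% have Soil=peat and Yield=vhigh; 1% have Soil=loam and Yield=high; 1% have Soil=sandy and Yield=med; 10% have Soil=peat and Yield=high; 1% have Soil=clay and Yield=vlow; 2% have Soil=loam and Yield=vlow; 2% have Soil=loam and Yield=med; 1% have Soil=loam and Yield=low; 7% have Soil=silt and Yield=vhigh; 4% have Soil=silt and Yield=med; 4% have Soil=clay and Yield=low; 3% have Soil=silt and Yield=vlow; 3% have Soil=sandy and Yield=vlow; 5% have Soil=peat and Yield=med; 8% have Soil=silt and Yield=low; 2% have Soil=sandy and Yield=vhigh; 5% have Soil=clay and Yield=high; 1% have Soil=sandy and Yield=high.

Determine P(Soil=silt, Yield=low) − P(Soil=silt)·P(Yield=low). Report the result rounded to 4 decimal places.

P(Soil=silt) = 0.03 + 0.08 + 0.04 + 0.08 + 0.07 = 0.30.
P(Yield=low) = 0.06 + 0.01 + 0.04 + 0.08 + 0.02 = 0.21.
P(Soil=silt, Yield=low) − P(Soil=silt)P(Yield=low) = 0.08 − 0.30×0.21 = 0.0170.

0.0170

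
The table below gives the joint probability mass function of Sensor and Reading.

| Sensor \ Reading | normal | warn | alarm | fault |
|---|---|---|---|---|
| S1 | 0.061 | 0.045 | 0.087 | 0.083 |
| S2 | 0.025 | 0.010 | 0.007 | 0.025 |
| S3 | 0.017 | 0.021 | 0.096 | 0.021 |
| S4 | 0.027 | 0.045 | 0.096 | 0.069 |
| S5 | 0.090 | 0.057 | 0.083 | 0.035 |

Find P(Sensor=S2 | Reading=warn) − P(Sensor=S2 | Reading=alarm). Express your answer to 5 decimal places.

P(Reading=warn) = 0.045 + 0.010 + 0.021 + 0.045 + 0.057 = 0.178; P(Sensor=S2 | Reading=warn) = 0.010/0.178 = 0.056180.
P(Reading=alarm) = 0.087 + 0.007 + 0.096 + 0.096 + 0.083 = 0.369; P(Sensor=S2 | Reading=alarm) = 0.007/0.369 = 0.018970.
Difference = 0.03721.

0.03721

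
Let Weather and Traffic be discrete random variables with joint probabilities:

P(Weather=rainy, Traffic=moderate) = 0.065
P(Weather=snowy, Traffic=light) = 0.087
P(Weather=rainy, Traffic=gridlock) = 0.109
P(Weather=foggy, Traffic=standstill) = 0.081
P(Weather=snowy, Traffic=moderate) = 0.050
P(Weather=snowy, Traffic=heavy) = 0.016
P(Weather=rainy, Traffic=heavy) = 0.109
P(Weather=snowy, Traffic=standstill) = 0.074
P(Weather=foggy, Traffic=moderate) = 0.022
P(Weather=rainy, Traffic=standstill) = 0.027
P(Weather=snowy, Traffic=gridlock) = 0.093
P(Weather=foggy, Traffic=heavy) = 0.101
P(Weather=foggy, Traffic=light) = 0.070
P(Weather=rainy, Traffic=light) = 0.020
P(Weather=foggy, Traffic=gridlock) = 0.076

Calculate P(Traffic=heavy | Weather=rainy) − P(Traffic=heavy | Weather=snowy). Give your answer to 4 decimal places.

0.2803

P(Weather=rainy) = 0.020 + 0.065 + 0.109 + 0.109 + 0.027 = 0.330; P(Traffic=heavy | Weather=rainy) = 0.109/0.330 = 0.33030.
P(Weather=snowy) = 0.087 + 0.050 + 0.016 + 0.093 + 0.074 = 0.320; P(Traffic=heavy | Weather=snowy) = 0.016/0.320 = 0.05000.
Difference = 0.2803.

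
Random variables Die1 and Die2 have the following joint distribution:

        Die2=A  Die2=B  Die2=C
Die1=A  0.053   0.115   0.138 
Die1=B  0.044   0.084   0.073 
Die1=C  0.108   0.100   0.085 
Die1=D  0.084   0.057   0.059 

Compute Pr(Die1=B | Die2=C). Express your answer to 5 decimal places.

P(Die2=C) = 0.138 + 0.073 + 0.085 + 0.059 = 0.355.
P(Die1=B | Die2=C) = 0.073/0.355 = 0.20563.

0.20563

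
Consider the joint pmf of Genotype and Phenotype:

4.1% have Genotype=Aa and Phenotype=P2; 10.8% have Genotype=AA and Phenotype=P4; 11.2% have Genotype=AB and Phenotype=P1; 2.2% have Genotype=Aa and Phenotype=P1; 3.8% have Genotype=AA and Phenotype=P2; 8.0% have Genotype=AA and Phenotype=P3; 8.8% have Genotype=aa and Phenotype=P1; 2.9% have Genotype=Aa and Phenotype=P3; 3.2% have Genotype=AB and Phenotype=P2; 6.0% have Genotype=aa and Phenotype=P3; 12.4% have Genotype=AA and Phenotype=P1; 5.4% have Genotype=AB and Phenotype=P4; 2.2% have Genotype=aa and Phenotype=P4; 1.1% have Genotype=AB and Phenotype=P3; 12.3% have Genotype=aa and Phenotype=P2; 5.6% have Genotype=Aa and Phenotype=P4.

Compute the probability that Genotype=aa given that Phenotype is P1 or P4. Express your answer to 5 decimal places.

P(Phenotype=P1) = 0.124 + 0.022 + 0.088 + 0.112 = 0.346.
P(Phenotype=P4) = 0.108 + 0.056 + 0.022 + 0.054 = 0.240.
P(Phenotype ∈ {P1, P4}) = 0.346 + 0.240 = 0.586; P(Genotype=aa, Phenotype ∈ {P1, P4}) = 0.088 + 0.022 = 0.110.
P(Genotype=aa | Phenotype ∈ {P1, P4}) = 0.110/0.586 = 0.18771.

0.18771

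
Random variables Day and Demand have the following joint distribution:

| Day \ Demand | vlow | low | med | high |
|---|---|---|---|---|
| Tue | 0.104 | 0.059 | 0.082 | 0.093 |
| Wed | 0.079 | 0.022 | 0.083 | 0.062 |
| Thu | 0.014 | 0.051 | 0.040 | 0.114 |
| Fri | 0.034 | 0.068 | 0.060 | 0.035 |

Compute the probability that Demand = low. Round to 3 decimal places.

P(Demand=low) = 0.059 + 0.022 + 0.051 + 0.068 = 0.200.

0.200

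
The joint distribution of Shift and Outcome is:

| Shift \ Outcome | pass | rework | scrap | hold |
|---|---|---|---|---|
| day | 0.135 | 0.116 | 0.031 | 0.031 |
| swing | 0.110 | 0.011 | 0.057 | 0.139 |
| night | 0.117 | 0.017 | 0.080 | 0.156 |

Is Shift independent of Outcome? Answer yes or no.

no

P(Shift=day) = 0.313 and P(Outcome=hold) = 0.326, so their product is 0.10204, but P(Shift=day, Outcome=hold) = 0.031. Since these differ, Shift and Outcome are not independent.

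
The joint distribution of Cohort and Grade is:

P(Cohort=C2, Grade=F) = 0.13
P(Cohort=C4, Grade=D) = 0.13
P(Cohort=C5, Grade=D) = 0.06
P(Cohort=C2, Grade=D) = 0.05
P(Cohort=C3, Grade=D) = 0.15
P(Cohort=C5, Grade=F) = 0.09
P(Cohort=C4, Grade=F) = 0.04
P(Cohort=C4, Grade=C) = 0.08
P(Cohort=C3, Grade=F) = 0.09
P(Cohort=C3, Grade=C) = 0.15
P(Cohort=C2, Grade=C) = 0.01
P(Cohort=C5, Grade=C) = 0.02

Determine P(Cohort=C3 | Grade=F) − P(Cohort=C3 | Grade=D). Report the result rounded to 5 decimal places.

-0.12747

P(Grade=F) = 0.13 + 0.09 + 0.04 + 0.09 = 0.35; P(Cohort=C3 | Grade=F) = 0.09/0.35 = 0.257143.
P(Grade=D) = 0.05 + 0.15 + 0.13 + 0.06 = 0.39; P(Cohort=C3 | Grade=D) = 0.15/0.39 = 0.384615.
Difference = -0.12747.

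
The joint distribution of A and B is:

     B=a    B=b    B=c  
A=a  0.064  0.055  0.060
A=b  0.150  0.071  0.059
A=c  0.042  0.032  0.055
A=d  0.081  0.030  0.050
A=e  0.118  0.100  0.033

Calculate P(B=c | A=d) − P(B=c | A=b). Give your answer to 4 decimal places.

0.0998

P(A=d) = 0.081 + 0.030 + 0.050 = 0.161; P(B=c | A=d) = 0.050/0.161 = 0.31056.
P(A=b) = 0.150 + 0.071 + 0.059 = 0.280; P(B=c | A=b) = 0.059/0.280 = 0.21071.
Difference = 0.0998.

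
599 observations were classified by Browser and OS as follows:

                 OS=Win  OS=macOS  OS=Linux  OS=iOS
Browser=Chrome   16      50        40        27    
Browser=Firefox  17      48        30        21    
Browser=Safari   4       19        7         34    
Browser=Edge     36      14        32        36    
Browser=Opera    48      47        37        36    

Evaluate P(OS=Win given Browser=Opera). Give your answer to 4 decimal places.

0.2857

Total with Browser=Opera: 48 + 47 + 37 + 36 = 168.
P(OS=Win | Browser=Opera) = 48/168 = 0.2857.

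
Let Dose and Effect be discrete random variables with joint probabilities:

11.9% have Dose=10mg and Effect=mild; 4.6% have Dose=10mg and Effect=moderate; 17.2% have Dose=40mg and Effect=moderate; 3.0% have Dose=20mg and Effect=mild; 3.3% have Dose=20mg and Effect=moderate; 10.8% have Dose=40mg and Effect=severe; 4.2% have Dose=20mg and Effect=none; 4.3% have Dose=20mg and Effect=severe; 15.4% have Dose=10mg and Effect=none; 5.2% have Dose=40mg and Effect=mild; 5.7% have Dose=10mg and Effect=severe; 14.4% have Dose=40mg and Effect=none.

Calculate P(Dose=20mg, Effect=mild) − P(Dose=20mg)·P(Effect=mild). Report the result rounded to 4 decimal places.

0.0003

P(Dose=20mg) = 0.042 + 0.030 + 0.033 + 0.043 = 0.148.
P(Effect=mild) = 0.119 + 0.030 + 0.052 = 0.201.
P(Dose=20mg, Effect=mild) − P(Dose=20mg)P(Effect=mild) = 0.030 − 0.148×0.201 = 0.0003.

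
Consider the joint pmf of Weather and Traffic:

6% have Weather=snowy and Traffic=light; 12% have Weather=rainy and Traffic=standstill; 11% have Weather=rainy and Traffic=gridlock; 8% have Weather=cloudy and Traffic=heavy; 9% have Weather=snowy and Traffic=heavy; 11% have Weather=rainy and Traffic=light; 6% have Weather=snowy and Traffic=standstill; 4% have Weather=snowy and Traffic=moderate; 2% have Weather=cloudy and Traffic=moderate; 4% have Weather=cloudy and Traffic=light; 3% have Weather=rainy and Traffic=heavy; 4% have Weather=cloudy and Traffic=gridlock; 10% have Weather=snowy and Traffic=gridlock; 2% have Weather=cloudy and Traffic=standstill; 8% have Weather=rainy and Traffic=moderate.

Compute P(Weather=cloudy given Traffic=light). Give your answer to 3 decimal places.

0.190

P(Traffic=light) = 0.04 + 0.11 + 0.06 = 0.21.
P(Weather=cloudy | Traffic=light) = 0.04/0.21 = 0.190.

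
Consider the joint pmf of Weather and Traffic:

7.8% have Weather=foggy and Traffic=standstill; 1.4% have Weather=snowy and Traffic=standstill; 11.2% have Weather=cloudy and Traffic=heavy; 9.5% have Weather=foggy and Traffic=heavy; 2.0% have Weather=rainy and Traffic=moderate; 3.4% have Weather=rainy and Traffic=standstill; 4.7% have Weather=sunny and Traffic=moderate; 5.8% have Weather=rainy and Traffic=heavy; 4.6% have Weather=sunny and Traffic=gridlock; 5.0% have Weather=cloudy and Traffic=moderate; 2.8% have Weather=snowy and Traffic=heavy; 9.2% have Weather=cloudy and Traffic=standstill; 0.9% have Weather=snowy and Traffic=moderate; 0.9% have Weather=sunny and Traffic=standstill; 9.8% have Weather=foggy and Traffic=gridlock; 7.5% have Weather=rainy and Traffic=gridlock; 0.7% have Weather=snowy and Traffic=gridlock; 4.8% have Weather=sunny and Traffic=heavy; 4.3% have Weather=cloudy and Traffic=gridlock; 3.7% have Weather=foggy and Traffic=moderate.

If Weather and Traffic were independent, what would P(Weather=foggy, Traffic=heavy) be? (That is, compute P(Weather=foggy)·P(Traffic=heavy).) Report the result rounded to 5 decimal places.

0.10503

P(Weather=foggy) = 0.037 + 0.095 + 0.098 + 0.078 = 0.308.
P(Traffic=heavy) = 0.048 + 0.112 + 0.058 + 0.028 + 0.095 = 0.341.
Product: 0.308 × 0.341 = 0.10503.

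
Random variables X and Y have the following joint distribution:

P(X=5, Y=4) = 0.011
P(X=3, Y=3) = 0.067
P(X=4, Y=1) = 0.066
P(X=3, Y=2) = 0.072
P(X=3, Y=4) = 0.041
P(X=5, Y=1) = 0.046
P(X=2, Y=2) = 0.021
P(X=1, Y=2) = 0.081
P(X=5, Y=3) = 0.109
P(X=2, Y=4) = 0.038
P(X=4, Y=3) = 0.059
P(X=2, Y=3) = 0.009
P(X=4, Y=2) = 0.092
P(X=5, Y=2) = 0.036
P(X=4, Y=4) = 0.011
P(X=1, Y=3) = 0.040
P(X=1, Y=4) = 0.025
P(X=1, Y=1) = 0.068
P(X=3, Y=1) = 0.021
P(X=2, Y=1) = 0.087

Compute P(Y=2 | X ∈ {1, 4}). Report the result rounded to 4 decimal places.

P(X=1) = 0.068 + 0.081 + 0.040 + 0.025 = 0.214.
P(X=4) = 0.066 + 0.092 + 0.059 + 0.011 = 0.228.
P(X ∈ {1, 4}) = 0.214 + 0.228 = 0.442; P(Y=2, X ∈ {1, 4}) = 0.081 + 0.092 = 0.173.
P(Y=2 | X ∈ {1, 4}) = 0.173/0.442 = 0.3914.

0.3914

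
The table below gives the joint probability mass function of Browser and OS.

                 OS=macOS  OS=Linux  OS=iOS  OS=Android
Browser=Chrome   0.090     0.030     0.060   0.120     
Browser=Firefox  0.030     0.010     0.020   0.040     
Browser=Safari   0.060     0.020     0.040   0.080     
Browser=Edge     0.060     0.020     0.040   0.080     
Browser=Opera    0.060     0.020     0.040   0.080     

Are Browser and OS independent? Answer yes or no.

yes

Every cell satisfies P(Browser,OS) = P(Browser)·P(OS). For instance P(Browser=Safari) = 0.200, P(OS=Android) = 0.400, and 0.200×0.400 = 0.080 matches the joint entry. So Browser and OS are independent.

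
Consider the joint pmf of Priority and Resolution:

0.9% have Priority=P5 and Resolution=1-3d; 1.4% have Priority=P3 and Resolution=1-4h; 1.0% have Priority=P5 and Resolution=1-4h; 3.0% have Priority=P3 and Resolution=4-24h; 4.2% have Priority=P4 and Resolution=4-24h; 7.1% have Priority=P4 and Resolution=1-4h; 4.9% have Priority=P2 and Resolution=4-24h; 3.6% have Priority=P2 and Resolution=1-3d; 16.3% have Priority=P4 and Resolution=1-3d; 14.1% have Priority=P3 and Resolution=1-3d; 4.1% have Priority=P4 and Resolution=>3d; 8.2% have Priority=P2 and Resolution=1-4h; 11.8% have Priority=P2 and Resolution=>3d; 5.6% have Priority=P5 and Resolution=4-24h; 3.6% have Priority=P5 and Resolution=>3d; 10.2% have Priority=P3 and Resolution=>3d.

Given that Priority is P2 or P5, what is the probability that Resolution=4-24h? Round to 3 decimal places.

P(Priority=P2) = 0.082 + 0.049 + 0.036 + 0.118 = 0.285.
P(Priority=P5) = 0.010 + 0.056 + 0.009 + 0.036 = 0.111.
P(Priority ∈ {P2, P5}) = 0.285 + 0.111 = 0.396; P(Resolution=4-24h, Priority ∈ {P2, P5}) = 0.049 + 0.056 = 0.105.
P(Resolution=4-24h | Priority ∈ {P2, P5}) = 0.105/0.396 = 0.265.

0.265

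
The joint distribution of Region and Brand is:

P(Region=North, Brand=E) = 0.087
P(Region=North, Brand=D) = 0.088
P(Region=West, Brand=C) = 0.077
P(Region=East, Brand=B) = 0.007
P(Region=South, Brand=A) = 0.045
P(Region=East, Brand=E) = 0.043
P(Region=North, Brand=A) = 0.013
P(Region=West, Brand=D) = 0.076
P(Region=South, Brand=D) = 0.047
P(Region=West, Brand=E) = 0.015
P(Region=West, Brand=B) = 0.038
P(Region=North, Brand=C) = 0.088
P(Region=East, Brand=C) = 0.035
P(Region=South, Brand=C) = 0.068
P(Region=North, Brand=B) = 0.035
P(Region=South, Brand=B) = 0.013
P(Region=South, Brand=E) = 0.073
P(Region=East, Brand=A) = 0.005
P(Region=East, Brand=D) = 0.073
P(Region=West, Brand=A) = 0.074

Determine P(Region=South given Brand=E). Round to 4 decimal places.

0.3349

P(Brand=E) = 0.087 + 0.073 + 0.043 + 0.015 = 0.218.
P(Region=South | Brand=E) = 0.073/0.218 = 0.3349.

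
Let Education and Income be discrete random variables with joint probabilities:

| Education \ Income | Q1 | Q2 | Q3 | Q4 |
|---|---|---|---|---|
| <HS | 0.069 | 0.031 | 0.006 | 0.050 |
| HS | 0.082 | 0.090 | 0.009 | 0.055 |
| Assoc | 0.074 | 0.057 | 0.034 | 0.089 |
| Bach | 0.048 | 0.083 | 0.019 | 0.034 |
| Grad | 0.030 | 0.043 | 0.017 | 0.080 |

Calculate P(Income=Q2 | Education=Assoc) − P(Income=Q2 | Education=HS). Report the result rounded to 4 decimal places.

P(Education=Assoc) = 0.074 + 0.057 + 0.034 + 0.089 = 0.254; P(Income=Q2 | Education=Assoc) = 0.057/0.254 = 0.22441.
P(Education=HS) = 0.082 + 0.090 + 0.009 + 0.055 = 0.236; P(Income=Q2 | Education=HS) = 0.090/0.236 = 0.38136.
Difference = -0.1569.

-0.1569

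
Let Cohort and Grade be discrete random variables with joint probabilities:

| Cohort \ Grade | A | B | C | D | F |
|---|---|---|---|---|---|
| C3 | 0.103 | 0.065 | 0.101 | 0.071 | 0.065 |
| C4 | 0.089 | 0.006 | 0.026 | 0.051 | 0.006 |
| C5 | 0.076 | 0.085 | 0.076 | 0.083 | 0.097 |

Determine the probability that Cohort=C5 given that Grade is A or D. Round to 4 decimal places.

P(Grade=A) = 0.103 + 0.089 + 0.076 = 0.268.
P(Grade=D) = 0.071 + 0.051 + 0.083 = 0.205.
P(Grade ∈ {A, D}) = 0.268 + 0.205 = 0.473; P(Cohort=C5, Grade ∈ {A, D}) = 0.076 + 0.083 = 0.159.
P(Cohort=C5 | Grade ∈ {A, D}) = 0.159/0.473 = 0.3362.

0.3362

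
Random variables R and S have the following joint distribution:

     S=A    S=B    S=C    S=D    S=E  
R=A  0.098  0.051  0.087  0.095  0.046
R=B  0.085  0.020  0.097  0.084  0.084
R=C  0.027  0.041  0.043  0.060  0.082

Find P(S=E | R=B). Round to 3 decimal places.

P(R=B) = 0.085 + 0.020 + 0.097 + 0.084 + 0.084 = 0.370.
P(S=E | R=B) = 0.084/0.370 = 0.227.

0.227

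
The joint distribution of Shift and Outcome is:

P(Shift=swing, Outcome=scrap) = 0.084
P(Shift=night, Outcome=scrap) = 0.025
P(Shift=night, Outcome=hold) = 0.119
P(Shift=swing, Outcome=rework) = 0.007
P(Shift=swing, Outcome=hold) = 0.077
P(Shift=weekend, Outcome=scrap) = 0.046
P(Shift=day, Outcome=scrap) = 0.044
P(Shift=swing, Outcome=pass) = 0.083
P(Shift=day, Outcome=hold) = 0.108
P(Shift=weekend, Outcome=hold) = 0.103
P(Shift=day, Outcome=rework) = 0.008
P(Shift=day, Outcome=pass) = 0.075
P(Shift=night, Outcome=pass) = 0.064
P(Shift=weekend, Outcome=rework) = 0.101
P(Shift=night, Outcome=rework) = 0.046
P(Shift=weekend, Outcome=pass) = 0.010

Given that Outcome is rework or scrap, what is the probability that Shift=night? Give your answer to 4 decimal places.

0.1967

P(Outcome=rework) = 0.008 + 0.007 + 0.046 + 0.101 = 0.162.
P(Outcome=scrap) = 0.044 + 0.084 + 0.025 + 0.046 = 0.199.
P(Outcome ∈ {rework, scrap}) = 0.162 + 0.199 = 0.361; P(Shift=night, Outcome ∈ {rework, scrap}) = 0.046 + 0.025 = 0.071.
P(Shift=night | Outcome ∈ {rework, scrap}) = 0.071/0.361 = 0.1967.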